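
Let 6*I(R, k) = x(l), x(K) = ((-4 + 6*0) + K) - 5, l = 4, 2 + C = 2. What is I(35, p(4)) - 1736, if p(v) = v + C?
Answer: -10421/6 ≈ -1736.8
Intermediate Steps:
C = 0 (C = -2 + 2 = 0)
p(v) = v (p(v) = v + 0 = v)
x(K) = -9 + K (x(K) = ((-4 + 0) + K) - 5 = (-4 + K) - 5 = -9 + K)
I(R, k) = -⅚ (I(R, k) = (-9 + 4)/6 = (⅙)*(-5) = -⅚)
I(35, p(4)) - 1736 = -⅚ - 1736 = -10421/6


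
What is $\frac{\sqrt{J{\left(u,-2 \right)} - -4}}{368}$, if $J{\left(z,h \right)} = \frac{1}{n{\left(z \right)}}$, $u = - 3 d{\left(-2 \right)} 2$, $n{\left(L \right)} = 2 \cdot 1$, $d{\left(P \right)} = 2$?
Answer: $\frac{3 \sqrt{2}}{736} \approx 0.0057645$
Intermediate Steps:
$n{\left(L \right)} = 2$
$u = -12$ ($u = \left(-3\right) 2 \cdot 2 = \left(-6\right) 2 = -12$)
$J{\left(z,h \right)} = \frac{1}{2}$
$\frac{\sqrt{J{\left(u,-2 \right)} - -4}}{368} = \frac{\sqrt{\frac{1}{2} - -4}}{368} = \sqrt{\frac{1}{2} + 4} \cdot \frac{1}{368} = \sqrt{\frac{9}{2}} \cdot \frac{1}{368} = \frac{3 \sqrt{2}}{2} \cdot \frac{1}{368} = \frac{3 \sqrt{2}}{736}$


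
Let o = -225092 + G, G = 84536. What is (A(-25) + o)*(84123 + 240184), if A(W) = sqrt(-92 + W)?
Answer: -45583294692 + 972921*I*sqrt(13) ≈ -4.5583e+10 + 3.5079e+6*I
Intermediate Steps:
o = -140556 (o = -225092 + 84536 = -140556)
(A(-25) + o)*(84123 + 240184) = (sqrt(-92 - 25) - 140556)*(84123 + 240184) = (sqrt(-117) - 140556)*324307 = (3*I*sqrt(13) - 140556)*324307 = (-140556 + 3*I*sqrt(13))*324307 = -45583294692 + 972921*I*sqrt(13)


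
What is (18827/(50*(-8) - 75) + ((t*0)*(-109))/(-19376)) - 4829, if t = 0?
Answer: -2312602/475 ≈ -4868.6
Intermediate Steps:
(18827/(50*(-8) - 75) + ((t*0)*(-109))/(-19376)) - 4829 = (18827/(50*(-8) - 75) + ((0*0)*(-109))/(-19376)) - 4829 = (18827/(-400 - 75) + (0*(-109))*(-1/19376)) - 4829 = (18827/(-475) + 0*(-1/19376)) - 4829 = (18827*(-1/475) + 0) - 4829 = (-18827/475 + 0) - 4829 = -18827/475 - 4829 = -2312602/475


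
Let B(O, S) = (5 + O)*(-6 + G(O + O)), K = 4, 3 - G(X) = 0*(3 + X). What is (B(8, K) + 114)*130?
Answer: 9750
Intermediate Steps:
G(X) = 3 (G(X) = 3 - 0*(3 + X) = 3 - 1*0 = 3 + 0 = 3)
B(O, S) = -15 - 3*O (B(O, S) = (5 + O)*(-6 + 3) = (5 + O)*(-3) = -15 - 3*O)
(B(8, K) + 114)*130 = ((-15 - 3*8) + 114)*130 = ((-15 - 24) + 114)*130 = (-39 + 114)*130 = 75*130 = 9750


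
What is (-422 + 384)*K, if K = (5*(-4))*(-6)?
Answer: -4560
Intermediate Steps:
K = 120 (K = -20*(-6) = 120)
(-422 + 384)*K = (-422 + 384)*120 = -38*120 = -4560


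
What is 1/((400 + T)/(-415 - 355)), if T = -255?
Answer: -154/29 ≈ -5.3103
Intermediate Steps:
1/((400 + T)/(-415 - 355)) = 1/((400 - 255)/(-415 - 355)) = 1/(145/(-770)) = 1/(145*(-1/770)) = 1/(-29/154) = -154/29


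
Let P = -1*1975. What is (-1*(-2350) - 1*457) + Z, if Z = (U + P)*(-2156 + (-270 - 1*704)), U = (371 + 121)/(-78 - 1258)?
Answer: 1032860876/167 ≈ 6.1848e+6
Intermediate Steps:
U = -123/334 (U = 492/(-1336) = 492*(-1/1336) = -123/334 ≈ -0.36826)
P = -1975
Z = 1032544745/167 (Z = (-123/334 - 1975)*(-2156 + (-270 - 1*704)) = -659773*(-2156 + (-270 - 704))/334 = -659773*(-2156 - 974)/334 = -659773/334*(-3130) = 1032544745/167 ≈ 6.1829e+6)
(-1*(-2350) - 1*457) + Z = (-1*(-2350) - 1*457) + 1032544745/167 = (2350 - 457) + 1032544745/167 = 1893 + 1032544745/167 = 1032860876/167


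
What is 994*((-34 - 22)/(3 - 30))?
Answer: 55664/27 ≈ 2061.6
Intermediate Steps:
994*((-34 - 22)/(3 - 30)) = 994*(-56/(-27)) = 994*(-56*(-1/27)) = 994*(56/27) = 55664/27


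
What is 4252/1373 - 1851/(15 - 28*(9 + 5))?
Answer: 4144427/517621 ≈ 8.0067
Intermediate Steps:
4252/1373 - 1851/(15 - 28*(9 + 5)) = 4252*(1/1373) - 1851/(15 - 28*14) = 4252/1373 - 1851/(15 - 392) = 4252/1373 - 1851/(-377) = 4252/1373 - 1851*(-1/377) = 4252/1373 + 1851/377 = 4144427/517621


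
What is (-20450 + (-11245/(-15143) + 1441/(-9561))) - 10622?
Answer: -4498587540674/144782223 ≈ -31071.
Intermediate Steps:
(-20450 + (-11245/(-15143) + 1441/(-9561))) - 10622 = (-20450 + (-11245*(-1/15143) + 1441*(-1/9561))) - 10622 = (-20450 + (11245/15143 - 1441/9561)) - 10622 = (-20450 + 85692382/144782223) - 10622 = -2960710767968/144782223 - 10622 = -4498587540674/144782223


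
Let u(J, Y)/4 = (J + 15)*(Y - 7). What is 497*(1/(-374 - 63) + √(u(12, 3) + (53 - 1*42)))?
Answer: -497/437 + 497*I*√421 ≈ -1.1373 + 10198.0*I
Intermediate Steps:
u(J, Y) = 4*(-7 + Y)*(15 + J) (u(J, Y) = 4*((J + 15)*(Y - 7)) = 4*((15 + J)*(-7 + Y)) = 4*((-7 + Y)*(15 + J)) = 4*(-7 + Y)*(15 + J))
497*(1/(-374 - 63) + √(u(12, 3) + (53 - 1*42))) = 497*(1/(-374 - 63) + √((-420 - 28*12 + 60*3 + 4*12*3) + (53 - 1*42))) = 497*(1/(-437) + √((-420 - 336 + 180 + 144) + (53 - 42))) = 497*(-1/437 + √(-432 + 11)) = 497*(-1/437 + √(-421)) = 497*(-1/437 + I*√421) = -497/437 + 497*I*√421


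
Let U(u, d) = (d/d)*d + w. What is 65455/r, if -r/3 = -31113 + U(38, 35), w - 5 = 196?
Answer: 65455/92631 ≈ 0.70662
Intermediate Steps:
w = 201 (w = 5 + 196 = 201)
U(u, d) = 201 + d (U(u, d) = (d/d)*d + 201 = 1*d + 201 = d + 201 = 201 + d)
r = 92631 (r = -3*(-31113 + (201 + 35)) = -3*(-31113 + 236) = -3*(-30877) = 92631)
65455/r = 65455/92631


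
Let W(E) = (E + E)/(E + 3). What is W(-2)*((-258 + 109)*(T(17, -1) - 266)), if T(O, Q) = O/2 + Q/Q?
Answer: -152874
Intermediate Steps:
T(O, Q) = 1 + O/2 (T(O, Q) = O*(½) + 1 = O/2 + 1 = 1 + O/2)
W(E) = 2*E/(3 + E) (W(E) = (2*E)/(3 + E) = 2*E/(3 + E))
W(-2)*((-258 + 109)*(T(17, -1) - 266)) = (2*(-2)/(3 - 2))*((-258 + 109)*((1 + (½)*17) - 266)) = (2*(-2)/1)*(-149*((1 + 17/2) - 266)) = (2*(-2)*1)*(-149*(19/2 - 266)) = -(-596)*(-513)/2 = -4*76437/2 = -152874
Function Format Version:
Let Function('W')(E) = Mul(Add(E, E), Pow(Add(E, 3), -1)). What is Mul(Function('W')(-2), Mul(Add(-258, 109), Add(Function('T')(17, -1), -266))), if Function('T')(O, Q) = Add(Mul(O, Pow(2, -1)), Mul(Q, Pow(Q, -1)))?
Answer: -152874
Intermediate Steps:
Function('T')(O, Q) = Add(1, Mul(Rational(1, 2), O)) (Function('T')(O, Q) = Add(Mul(O, Rational(1, 2)), 1) = Add(Mul(Rational(1, 2), O), 1) = Add(1, Mul(Rational(1, 2), O)))
Function('W')(E) = Mul(2, E, Pow(Add(3, E), -1)) (Function('W')(E) = Mul(Mul(2, E), Pow(Add(3, E), -1)) = Mul(2, E, Pow(Add(3, E), -1)))
Mul(Function('W')(-2), Mul(Add(-258, 109), Add(Function('T')(17, -1), -266))) = Mul(Mul(2, -2, Pow(Add(3, -2), -1)), Mul(Add(-258, 109), Add(Add(1, Mul(Rational(1, 2), 17)), -266))) = Mul(Mul(2, -2, Pow(1, -1)), Mul(-149, Add(Add(1, Rational(17, 2)), -266))) = Mul(Mul(2, -2, 1), Mul(-149, Add(Rational(19, 2), -266))) = Mul(-4, Mul(-149, Rational(-513, 2))) = Mul(-4, Rational(76437, 2)) = -152874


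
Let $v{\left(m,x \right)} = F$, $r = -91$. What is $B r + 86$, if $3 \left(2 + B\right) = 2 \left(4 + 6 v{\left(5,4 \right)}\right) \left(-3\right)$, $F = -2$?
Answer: $-1188$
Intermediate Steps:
$v{\left(m,x \right)} = -2$
$B = 14$ ($B = -2 + \frac{2 \left(4 + 6 \left(-2\right)\right) \left(-3\right)}{3} = -2 + \frac{2 \left(4 - 12\right) \left(-3\right)}{3} = -2 + \frac{2 \left(-8\right) \left(-3\right)}{3} = -2 + \frac{\left(-16\right) \left(-3\right)}{3} = -2 + \frac{1}{3} \cdot 48 = -2 + 16 = 14$)
$B r + 86 = 14 \left(-91\right) + 86 = -1274 + 86 = -1188$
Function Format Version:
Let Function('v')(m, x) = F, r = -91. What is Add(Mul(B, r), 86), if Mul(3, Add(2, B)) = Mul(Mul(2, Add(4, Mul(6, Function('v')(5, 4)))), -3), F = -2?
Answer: -1188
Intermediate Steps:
Function('v')(m, x) = -2
B = 14 (B = Add(-2, Mul(Rational(1, 3), Mul(Mul(2, Add(4, Mul(6, -2))), -3))) = Add(-2, Mul(Rational(1, 3), Mul(Mul(2, Add(4, -12)), -3))) = Add(-2, Mul(Rational(1, 3), Mul(Mul(2, -8), -3))) = Add(-2, Mul(Rational(1, 3), Mul(-16, -3))) = Add(-2, Mul(Rational(1, 3), 48)) = Add(-2, 16) = 14)
Add(Mul(B, r), 86) = Add(Mul(14, -91), 86) = Add(-1274, 86) = -1188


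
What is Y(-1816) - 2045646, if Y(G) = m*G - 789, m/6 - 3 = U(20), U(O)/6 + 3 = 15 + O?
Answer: -4171155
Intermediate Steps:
U(O) = 72 + 6*O (U(O) = -18 + 6*(15 + O) = -18 + (90 + 6*O) = 72 + 6*O)
m = 1170 (m = 18 + 6*(72 + 6*20) = 18 + 6*(72 + 120) = 18 + 6*192 = 18 + 1152 = 1170)
Y(G) = -789 + 1170*G (Y(G) = 1170*G - 789 = -789 + 1170*G)
Y(-1816) - 2045646 = (-789 + 1170*(-1816)) - 2045646 = (-789 - 2124720) - 2045646 = -2125509 - 2045646 = -4171155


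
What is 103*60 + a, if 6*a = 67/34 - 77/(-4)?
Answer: 840961/136 ≈ 6183.5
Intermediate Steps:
a = 481/136 (a = (67/34 - 77/(-4))/6 = (67*(1/34) - 77*(-¼))/6 = (67/34 + 77/4)/6 = (⅙)*(1443/68) = 481/136 ≈ 3.5368)
103*60 + a = 103*60 + 481/136 = 6180 + 481/136 = 840961/136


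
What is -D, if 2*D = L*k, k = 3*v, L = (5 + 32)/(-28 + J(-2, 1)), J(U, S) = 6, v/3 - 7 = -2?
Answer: 1665/44 ≈ 37.841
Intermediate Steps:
v = 15 (v = 21 + 3*(-2) = 21 - 6 = 15)
L = -37/22 (L = (5 + 32)/(-28 + 6) = 37/(-22) = 37*(-1/22) = -37/22 ≈ -1.6818)
k = 45 (k = 3*15 = 45)
D = -1665/44 (D = (-37/22*45)/2 = (½)*(-1665/22) = -1665/44 ≈ -37.841)
-D = -1*(-1665/44) = 1665/44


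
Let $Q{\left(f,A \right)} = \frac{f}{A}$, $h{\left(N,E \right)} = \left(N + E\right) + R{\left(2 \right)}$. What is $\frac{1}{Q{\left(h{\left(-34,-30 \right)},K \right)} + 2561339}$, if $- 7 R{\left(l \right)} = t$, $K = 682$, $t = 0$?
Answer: $\frac{341}{873416567} \approx 3.9042 \cdot 10^{-7}$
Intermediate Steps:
$R{\left(l \right)} = 0$ ($R{\left(l \right)} = \left(- \frac{1}{7}\right) 0 = 0$)
$h{\left(N,E \right)} = E + N$ ($h{\left(N,E \right)} = \left(N + E\right) + 0 = \left(E + N\right) + 0 = E + N$)
$\frac{1}{Q{\left(h{\left(-34,-30 \right)},K \right)} + 2561339} = \frac{1}{\frac{-30 - 34}{682} + 2561339} = \frac{1}{\left(-64\right) \frac{1}{682} + 2561339} = \frac{1}{- \frac{32}{341} + 2561339} = \frac{1}{\frac{873416567}{341}} = \frac{341}{873416567}$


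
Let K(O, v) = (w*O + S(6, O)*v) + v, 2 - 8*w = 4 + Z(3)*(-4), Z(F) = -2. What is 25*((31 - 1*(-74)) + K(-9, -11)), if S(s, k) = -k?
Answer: 625/4 ≈ 156.25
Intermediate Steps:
w = -5/4 (w = 1/4 - (4 - 2*(-4))/8 = 1/4 - (4 + 8)/8 = 1/4 - 1/8*12 = 1/4 - 3/2 = -5/4 ≈ -1.2500)
K(O, v) = v - 5*O/4 - O*v (K(O, v) = (-5*O/4 + (-O)*v) + v = (-5*O/4 - O*v) + v = v - 5*O/4 - O*v)
25*((31 - 1*(-74)) + K(-9, -11)) = 25*((31 - 1*(-74)) + (-11 - 5/4*(-9) - 1*(-9)*(-11))) = 25*((31 + 74) + (-11 + 45/4 - 99)) = 25*(105 - 395/4) = 25*(25/4) = 625/4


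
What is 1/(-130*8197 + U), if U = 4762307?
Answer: 1/3696697 ≈ 2.7051e-7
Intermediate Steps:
1/(-130*8197 + U) = 1/(-130*8197 + 4762307) = 1/(-1065610 + 4762307) = 1/3696697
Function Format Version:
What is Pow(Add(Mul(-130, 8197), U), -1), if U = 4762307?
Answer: Rational(1, 3696697) ≈ 2.7051e-7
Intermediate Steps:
Pow(Add(Mul(-130, 8197), U), -1) = Pow(Add(Mul(-130, 8197), 4762307), -1) = Pow(Add(-1065610, 4762307), -1) = Pow(3696697, -1) = Rational(1, 3696697)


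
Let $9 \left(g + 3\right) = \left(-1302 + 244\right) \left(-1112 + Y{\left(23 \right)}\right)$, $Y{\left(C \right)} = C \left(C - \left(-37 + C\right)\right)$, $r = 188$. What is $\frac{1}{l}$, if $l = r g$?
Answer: $\frac{1}{5767652} \approx 1.7338 \cdot 10^{-7}$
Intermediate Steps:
$Y{\left(C \right)} = 37 C$ ($Y{\left(C \right)} = C 37 = 37 C$)
$g = 30679$ ($g = -3 + \frac{\left(-1302 + 244\right) \left(-1112 + 37 \cdot 23\right)}{9} = -3 + \frac{\left(-1058\right) \left(-1112 + 851\right)}{9} = -3 + \frac{\left(-1058\right) \left(-261\right)}{9} = -3 + \frac{1}{9} \cdot 276138 = -3 + 30682 = 30679$)
$l = 5767652$ ($l = 188 \cdot 30679 = 5767652$)
$\frac{1}{l} = \frac{1}{5767652}$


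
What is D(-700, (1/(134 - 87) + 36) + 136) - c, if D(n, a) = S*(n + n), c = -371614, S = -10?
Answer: 385614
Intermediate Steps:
D(n, a) = -20*n (D(n, a) = -10*(n + n) = -20*n)
D(-700, (1/(134 - 87) + 36) + 136) - c = -20*(-700) - 1*(-371614) = 14000 + 371614 = 385614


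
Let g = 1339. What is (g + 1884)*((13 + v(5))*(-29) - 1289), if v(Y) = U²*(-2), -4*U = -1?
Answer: -42862677/8 ≈ -5.3578e+6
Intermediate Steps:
U = ¼ (U = -¼*(-1) = ¼ ≈ 0.25000)
v(Y) = -⅛ (v(Y) = (¼)²*(-2) = (1/16)*(-2) = -⅛)
(g + 1884)*((13 + v(5))*(-29) - 1289) = (1339 + 1884)*((13 - ⅛)*(-29) - 1289) = 3223*((103/8)*(-29) - 1289) = 3223*(-2987/8 - 1289) = 3223*(-13299/8) = -42862677/8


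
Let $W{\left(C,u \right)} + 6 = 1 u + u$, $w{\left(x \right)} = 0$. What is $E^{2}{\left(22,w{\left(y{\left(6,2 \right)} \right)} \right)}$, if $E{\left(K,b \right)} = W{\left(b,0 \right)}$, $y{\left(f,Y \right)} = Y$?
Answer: $36$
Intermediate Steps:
$W{\left(C,u \right)} = -6 + 2 u$ ($W{\left(C,u \right)} = -6 + \left(1 u + u\right) = -6 + \left(u + u\right) = -6 + 2 u$)
$E{\left(K,b \right)} = -6$ ($E{\left(K,b \right)} = -6 + 2 \cdot 0 = -6 + 0 = -6$)
$E^{2}{\left(22,w{\left(y{\left(6,2 \right)} \right)} \right)} = \left(-6\right)^{2} = 36$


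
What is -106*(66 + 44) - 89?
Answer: -11749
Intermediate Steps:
-106*(66 + 44) - 89 = -106*110 - 89 = -11660 - 89 = -11749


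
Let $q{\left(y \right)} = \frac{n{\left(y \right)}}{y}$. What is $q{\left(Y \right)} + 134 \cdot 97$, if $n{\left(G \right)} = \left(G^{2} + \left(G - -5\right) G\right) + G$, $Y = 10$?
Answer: $13024$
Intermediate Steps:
$n{\left(G \right)} = G + G^{2} + G \left(5 + G\right)$ ($n{\left(G \right)} = \left(G^{2} + \left(G + 5\right) G\right) + G = \left(G^{2} + \left(5 + G\right) G\right) + G = \left(G^{2} + G \left(5 + G\right)\right) + G = G + G^{2} + G \left(5 + G\right)$)
$q{\left(y \right)} = 6 + 2 y$ ($q{\left(y \right)} = \frac{2 y \left(3 + y\right)}{y} = 6 + 2 y$)
$q{\left(Y \right)} + 134 \cdot 97 = \left(6 + 2 \cdot 10\right) + 134 \cdot 97 = \left(6 + 20\right) + 12998 = 26 + 12998 = 13024$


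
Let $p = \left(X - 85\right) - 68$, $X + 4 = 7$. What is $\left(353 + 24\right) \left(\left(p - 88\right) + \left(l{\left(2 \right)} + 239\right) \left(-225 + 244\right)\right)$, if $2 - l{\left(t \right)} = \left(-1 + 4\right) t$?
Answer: $1593579$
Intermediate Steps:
$X = 3$ ($X = -4 + 7 = 3$)
$l{\left(t \right)} = 2 - 3 t$ ($l{\left(t \right)} = 2 - \left(-1 + 4\right) t = 2 - 3 t$)
$p = -150$ ($p = \left(3 - 85\right) - 68 = -82 - 68 = -150$)
$\left(353 + 24\right) \left(\left(p - 88\right) + \left(l{\left(2 \right)} + 239\right) \left(-225 + 244\right)\right) = \left(353 + 24\right) \left(\left(-150 - 88\right) + \left(\left(2 - 6\right) + 239\right) \left(-225 + 244\right)\right) = 377 \left(-238 + \left(\left(2 - 6\right) + 239\right) 19\right) = 377 \left(-238 + \left(-4 + 239\right) 19\right) = 377 \left(-238 + 235 \cdot 19\right) = 377 \left(-238 + 4465\right) = 377 \cdot 4227 = 1593579$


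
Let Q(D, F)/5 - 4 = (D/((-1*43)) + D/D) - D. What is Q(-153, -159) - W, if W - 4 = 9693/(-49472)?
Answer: 1710317535/2127296 ≈ 803.99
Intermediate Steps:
Q(D, F) = 25 - 220*D/43 (Q(D, F) = 20 + 5*((D/((-1*43)) + D/D) - D) = 20 + 5*((D/(-43) + 1) - D) = 20 + 5*((D*(-1/43) + 1) - D) = 20 + 5*((-D/43 + 1) - D) = 20 + 5*((1 - D/43) - D) = 20 + 5*(1 - 44*D/43) = 20 + (5 - 220*D/43) = 25 - 220*D/43)
W = 188195/49472 (W = 4 + 9693/(-49472) = 4 + 9693*(-1/49472) = 4 - 9693/49472 = 188195/49472 ≈ 3.8041)
Q(-153, -159) - W = (25 - 220/43*(-153)) - 1*188195/49472 = (25 + 33660/43) - 188195/49472 = 34735/43 - 188195/49472 = 1710317535/2127296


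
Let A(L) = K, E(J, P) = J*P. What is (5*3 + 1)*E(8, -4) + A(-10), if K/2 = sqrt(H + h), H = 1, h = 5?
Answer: -512 + 2*sqrt(6) ≈ -507.10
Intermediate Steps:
K = 2*sqrt(6) (K = 2*sqrt(1 + 5) = 2*sqrt(6) ≈ 4.8990)
A(L) = 2*sqrt(6)
(5*3 + 1)*E(8, -4) + A(-10) = (5*3 + 1)*(8*(-4)) + 2*sqrt(6) = (15 + 1)*(-32) + 2*sqrt(6) = 16*(-32) + 2*sqrt(6) = -512 + 2*sqrt(6)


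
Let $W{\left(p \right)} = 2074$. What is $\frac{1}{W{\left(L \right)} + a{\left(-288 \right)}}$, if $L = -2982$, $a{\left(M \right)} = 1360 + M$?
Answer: $\frac{1}{3146} \approx 0.00031786$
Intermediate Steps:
$\frac{1}{W{\left(L \right)} + a{\left(-288 \right)}} = \frac{1}{2074 + \left(1360 - 288\right)} = \frac{1}{2074 + 1072} = \frac{1}{3146}$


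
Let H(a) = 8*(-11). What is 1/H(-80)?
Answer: -1/88 ≈ -0.011364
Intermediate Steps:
H(a) = -88
1/H(-80) = 1/(-88) = -1/88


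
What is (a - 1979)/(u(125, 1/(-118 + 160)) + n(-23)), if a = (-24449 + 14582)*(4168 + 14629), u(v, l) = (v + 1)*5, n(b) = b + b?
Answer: -92735989/292 ≈ -3.1759e+5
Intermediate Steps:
n(b) = 2*b
u(v, l) = 5 + 5*v (u(v, l) = (1 + v)*5 = 5 + 5*v)
a = -185469999 (a = -9867*18797 = -185469999)
(a - 1979)/(u(125, 1/(-118 + 160)) + n(-23)) = (-185469999 - 1979)/((5 + 5*125) + 2*(-23)) = -185471978/((5 + 625) - 46) = -185471978/(630 - 46) = -185471978/584 = -185471978*1/584 = -92735989/292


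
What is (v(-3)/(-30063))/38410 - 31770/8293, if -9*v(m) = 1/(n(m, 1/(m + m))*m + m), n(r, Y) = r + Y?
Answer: -2146098766439057/560201355686115 ≈ -3.8309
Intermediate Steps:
n(r, Y) = Y + r
v(m) = -1/(9*(m + m*(m + 1/(2*m)))) (v(m) = -1/(9*((1/(m + m) + m)*m + m)) = -1/(9*((1/(2*m) + m)*m + m)) = -1/(9*((m + 1/(2*m))*m + m)) = -1/(9*(m*(m + 1/(2*m)) + m)) = -1/(9*(m + m*(m + 1/(2*m)))))
(v(-3)/(-30063))/38410 - 31770/8293 = (-2/(9 + 18*(-3) + 18*(-3)²)/(-30063))/38410 - 31770/8293 = (-2/(9 - 54 + 18*9)*(-1/30063))*(1/38410) - 31770*1/8293 = (-2/(9 - 54 + 162)*(-1/30063))*(1/38410) - 31770/8293 = (-2/117*(-1/30063))*(1/38410) - 31770/8293 = (-2*1/117*(-1/30063))*(1/38410) - 31770/8293 = -2/117*(-1/30063)*(1/38410) - 31770/8293 = (2/3517371)*(1/38410) - 31770/8293 = 1/67551110055 - 31770/8293 = -2146098766439057/560201355686115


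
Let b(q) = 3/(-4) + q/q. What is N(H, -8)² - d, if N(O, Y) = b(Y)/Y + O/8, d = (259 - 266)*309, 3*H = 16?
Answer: 19937929/9216 ≈ 2163.4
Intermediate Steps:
H = 16/3 (H = (⅓)*16 = 16/3 ≈ 5.3333)
b(q) = ¼ (b(q) = 3*(-¼) + 1 = -¾ + 1 = ¼)
d = -2163 (d = -7*309 = -2163)
N(O, Y) = 1/(4*Y) + O/8
N(H, -8)² - d = ((⅛)*(2 + (16/3)*(-8))/(-8))² - 1*(-2163) = ((⅛)*(-⅛)*(2 - 128/3))² + 2163 = ((⅛)*(-⅛)*(-122/3))² + 2163 = (61/96)² + 2163 = 3721/9216 + 2163 = 19937929/9216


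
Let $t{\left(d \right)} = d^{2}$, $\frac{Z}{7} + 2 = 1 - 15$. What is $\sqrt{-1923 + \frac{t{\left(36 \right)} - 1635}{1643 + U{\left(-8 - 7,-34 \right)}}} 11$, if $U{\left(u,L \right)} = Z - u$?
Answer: $\frac{11 i \sqrt{4596717162}}{1546} \approx 482.4 i$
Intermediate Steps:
$Z = -112$ ($Z = -14 + 7 \left(1 - 15\right) = -14 + 7 \left(-14\right) = -14 - 98 = -112$)
$U{\left(u,L \right)} = -112 - u$
$\sqrt{-1923 + \frac{t{\left(36 \right)} - 1635}{1643 + U{\left(-8 - 7,-34 \right)}}} 11 = \sqrt{-1923 + \frac{36^{2} - 1635}{1643 - 97}} \cdot 11 = \sqrt{-1923 + \frac{1296 - 1635}{1643 - 97}} \cdot 11 = \sqrt{-1923 - \frac{339}{1643 + \left(-112 + 15\right)}} 11 = \sqrt{-1923 - \frac{339}{1643 - 97}} \cdot 11 = \sqrt{-1923 - \frac{339}{1546}} \cdot 11 = \sqrt{- \frac{2973297}{1546}} \cdot 11 = \frac{i \sqrt{4596717162}}{1546} \cdot 11 = \frac{11 i \sqrt{4596717162}}{1546}$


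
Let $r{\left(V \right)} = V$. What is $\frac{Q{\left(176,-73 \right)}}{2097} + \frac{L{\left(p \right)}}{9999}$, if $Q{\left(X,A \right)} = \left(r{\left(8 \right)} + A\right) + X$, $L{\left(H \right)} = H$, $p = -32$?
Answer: $\frac{115865}{2329767} \approx 0.049732$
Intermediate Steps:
$Q{\left(X,A \right)} = 8 + A + X$ ($Q{\left(X,A \right)} = \left(8 + A\right) + X = 8 + A + X$)
$\frac{Q{\left(176,-73 \right)}}{2097} + \frac{L{\left(p \right)}}{9999} = \frac{8 - 73 + 176}{2097} - \frac{32}{9999} = 111 \cdot \frac{1}{2097} - \frac{32}{9999} = \frac{37}{699} - \frac{32}{9999} = \frac{115865}{2329767}$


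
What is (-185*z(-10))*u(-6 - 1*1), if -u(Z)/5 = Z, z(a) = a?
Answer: 64750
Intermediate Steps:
u(Z) = -5*Z
(-185*z(-10))*u(-6 - 1*1) = (-185*(-10))*(-5*(-6 - 1*1)) = 1850*(-5*(-6 - 1)) = 1850*(-5*(-7)) = 1850*35 = 64750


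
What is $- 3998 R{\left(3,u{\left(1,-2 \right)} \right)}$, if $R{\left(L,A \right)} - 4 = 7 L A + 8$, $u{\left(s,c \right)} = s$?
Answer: $-131934$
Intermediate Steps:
$R{\left(L,A \right)} = 12 + 7 A L$ ($R{\left(L,A \right)} = 4 + \left(7 L A + 8\right) = 4 + \left(7 A L + 8\right) = 4 + \left(8 + 7 A L\right) = 12 + 7 A L$)
$- 3998 R{\left(3,u{\left(1,-2 \right)} \right)} = - 3998 \left(12 + 7 \cdot 1 \cdot 3\right) = - 3998 \left(12 + 21\right) = \left(-3998\right) 33 = -131934$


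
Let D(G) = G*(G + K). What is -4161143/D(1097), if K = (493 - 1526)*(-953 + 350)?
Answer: -4161143/684523612 ≈ -0.0060789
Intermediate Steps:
K = 622899 (K = -1033*(-603) = 622899)
D(G) = G*(622899 + G) (D(G) = G*(G + 622899) = G*(622899 + G))
-4161143/D(1097) = -4161143*1/(1097*(622899 + 1097)) = -4161143/(1097*623996) = -4161143/684523612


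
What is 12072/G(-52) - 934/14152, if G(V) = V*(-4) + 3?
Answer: 85322935/1493036 ≈ 57.147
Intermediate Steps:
G(V) = 3 - 4*V (G(V) = -4*V + 3 = 3 - 4*V)
12072/G(-52) - 934/14152 = 12072/(3 - 4*(-52)) - 934/14152 = 12072/(3 + 208) - 934*1/14152 = 12072/211 - 467/7076 = 85322935/1493036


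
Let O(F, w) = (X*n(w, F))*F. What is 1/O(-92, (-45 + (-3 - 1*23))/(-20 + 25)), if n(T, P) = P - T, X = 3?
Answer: 5/107364 ≈ 4.6571e-5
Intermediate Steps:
O(F, w) = F*(-3*w + 3*F) (O(F, w) = (3*(F - w))*F = (-3*w + 3*F)*F = F*(-3*w + 3*F))
1/O(-92, (-45 + (-3 - 1*23))/(-20 + 25)) = 1/(3*(-92)*(-92 - (-45 + (-3 - 1*23))/(-20 + 25))) = 1/(3*(-92)*(-92 - (-45 + (-3 - 23))/5)) = 1/(3*(-92)*(-92 - (-45 - 26)/5)) = 1/(3*(-92)*(-92 - (-71)/5)) = 1/(3*(-92)*(-92 - 1*(-71/5))) = 1/(3*(-92)*(-92 + 71/5)) = 1/(3*(-92)*(-389/5)) = 1/(107364/5) = 5/107364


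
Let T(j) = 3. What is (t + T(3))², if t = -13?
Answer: 100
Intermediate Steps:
(t + T(3))² = (-13 + 3)² = (-10)² = 100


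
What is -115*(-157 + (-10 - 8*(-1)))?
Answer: 18285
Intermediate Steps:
-115*(-157 + (-10 - 8*(-1))) = -115*(-157 + (-10 + 8)) = -115*(-157 - 2) = -115*(-159) = 18285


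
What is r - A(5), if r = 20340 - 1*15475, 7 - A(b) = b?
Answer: 4863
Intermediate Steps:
A(b) = 7 - b
r = 4865 (r = 20340 - 15475 = 4865)
r - A(5) = 4865 - (7 - 1*5) = 4865 - (7 - 5) = 4865 - 1*2 = 4865 - 2 = 4863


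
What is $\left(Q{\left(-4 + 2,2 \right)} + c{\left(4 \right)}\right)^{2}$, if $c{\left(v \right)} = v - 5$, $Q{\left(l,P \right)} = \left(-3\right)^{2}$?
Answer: $64$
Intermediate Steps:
$Q{\left(l,P \right)} = 9$
$c{\left(v \right)} = -5 + v$
$\left(Q{\left(-4 + 2,2 \right)} + c{\left(4 \right)}\right)^{2} = \left(9 + \left(-5 + 4\right)\right)^{2} = \left(9 - 1\right)^{2} = 8^{2} = 64$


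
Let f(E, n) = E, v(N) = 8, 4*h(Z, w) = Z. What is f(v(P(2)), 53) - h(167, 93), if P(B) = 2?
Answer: -135/4 ≈ -33.750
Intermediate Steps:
h(Z, w) = Z/4
f(v(P(2)), 53) - h(167, 93) = 8 - 167/4 = -135/4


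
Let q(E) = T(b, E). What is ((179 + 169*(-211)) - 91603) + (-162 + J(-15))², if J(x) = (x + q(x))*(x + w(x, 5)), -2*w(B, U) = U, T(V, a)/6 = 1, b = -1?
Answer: -508251/4 ≈ -1.2706e+5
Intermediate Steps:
T(V, a) = 6 (T(V, a) = 6*1 = 6)
q(E) = 6
w(B, U) = -U/2
J(x) = (6 + x)*(-5/2 + x) (J(x) = (x + 6)*(x - ½*5) = (6 + x)*(x - 5/2) = (6 + x)*(-5/2 + x))
((179 + 169*(-211)) - 91603) + (-162 + J(-15))² = ((179 + 169*(-211)) - 91603) + (-162 + (-15 + (-15)² + (7/2)*(-15)))² = ((179 - 35659) - 91603) + (-162 + (-15 + 225 - 105/2))² = (-35480 - 91603) + (-162 + 315/2)² = -127083 + (-9/2)² = -127083 + 81/4 = -508251/4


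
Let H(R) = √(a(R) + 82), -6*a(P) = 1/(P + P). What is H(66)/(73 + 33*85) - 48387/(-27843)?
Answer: 16129/9281 + √1428746/379896 ≈ 1.7410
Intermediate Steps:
a(P) = -1/(12*P) (a(P) = -1/(6*(P + P)) = -1/(2*P)/6 = -1/(12*P))
H(R) = √(82 - 1/(12*R)) (H(R) = √(-1/(12*R) + 82) = √(82 - 1/(12*R)))
H(66)/(73 + 33*85) - 48387/(-27843) = (√(2952 - 3/66)/6)/(73 + 33*85) - 48387/(-27843) = (√(2952 - 3*1/66)/6)/(73 + 2805) - 48387*(-1/27843) = (√(2952 - 1/22)/6)/2878 + 16129/9281 = (√(64943/22)/6)*(1/2878) + 16129/9281 = ((√1428746/22)/6)*(1/2878) + 16129/9281 = (√1428746/132)*(1/2878) + 16129/9281 = √1428746/379896 + 16129/9281 = 16129/9281 + √1428746/379896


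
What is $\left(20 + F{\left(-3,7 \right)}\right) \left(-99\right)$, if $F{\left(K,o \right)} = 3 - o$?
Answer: $-1584$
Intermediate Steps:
$\left(20 + F{\left(-3,7 \right)}\right) \left(-99\right) = \left(20 + \left(3 - 7\right)\right) \left(-99\right) = \left(20 - 4\right) \left(-99\right) = 16 \left(-99\right) = -1584$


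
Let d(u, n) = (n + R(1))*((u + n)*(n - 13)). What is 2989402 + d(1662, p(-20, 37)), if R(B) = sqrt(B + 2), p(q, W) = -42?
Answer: 6731602 - 89100*sqrt(3) ≈ 6.5773e+6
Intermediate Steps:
R(B) = sqrt(2 + B)
d(u, n) = (-13 + n)*(n + u)*(n + sqrt(3)) (d(u, n) = (n + sqrt(2 + 1))*((u + n)*(n - 13)) = (n + sqrt(3))*((n + u)*(-13 + n)) = (n + sqrt(3))*((-13 + n)*(n + u)) = (-13 + n)*(n + u)*(n + sqrt(3)))
2989402 + d(1662, p(-20, 37)) = 2989402 + ((-42)**3 - 13*(-42)**2 + 1662*(-42)**2 + sqrt(3)*(-42)**2 - 13*(-42)*1662 - 13*(-42)*sqrt(3) - 13*1662*sqrt(3) - 42*1662*sqrt(3)) = 2989402 + (-74088 - 13*1764 + 1662*1764 + sqrt(3)*1764 + 907452 + 546*sqrt(3) - 21606*sqrt(3) - 69804*sqrt(3)) = 2989402 + (-74088 - 22932 + 2931768 + 1764*sqrt(3) + 907452 + 546*sqrt(3) - 21606*sqrt(3) - 69804*sqrt(3)) = 2989402 + (3742200 - 89100*sqrt(3)) = 6731602 - 89100*sqrt(3)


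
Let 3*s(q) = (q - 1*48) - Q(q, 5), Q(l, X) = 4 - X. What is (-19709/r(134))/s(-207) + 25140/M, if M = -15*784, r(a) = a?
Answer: -167012/416941 ≈ -0.40057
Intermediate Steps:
M = -11760
s(q) = -47/3 + q/3 (s(q) = ((q - 1*48) - (4 - 1*5))/3 = ((q - 48) - (4 - 5))/3 = ((-48 + q) - 1*(-1))/3 = ((-48 + q) + 1)/3 = (-47 + q)/3 = -47/3 + q/3)
(-19709/r(134))/s(-207) + 25140/M = (-19709/134)/(-47/3 + (1/3)*(-207)) + 25140/(-11760) = (-19709*1/134)/(-47/3 - 69) + 25140*(-1/11760) = -19709/(134*(-254/3)) - 419/196 = -19709/134*(-3/254) - 419/196 = 59127/34036 - 419/196 = -167012/416941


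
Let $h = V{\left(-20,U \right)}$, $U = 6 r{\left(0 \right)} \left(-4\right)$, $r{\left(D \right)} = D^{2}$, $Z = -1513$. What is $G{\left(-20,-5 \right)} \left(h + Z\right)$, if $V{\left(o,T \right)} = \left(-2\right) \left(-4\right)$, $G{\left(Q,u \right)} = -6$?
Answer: $9030$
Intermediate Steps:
$U = 0$ ($U = 6 \cdot 0^{2} \left(-4\right) = 6 \cdot 0 \left(-4\right) = 0 \left(-4\right) = 0$)
$V{\left(o,T \right)} = 8$
$h = 8$
$G{\left(-20,-5 \right)} \left(h + Z\right) = - 6 \left(8 - 1513\right) = \left(-6\right) \left(-1505\right) = 9030$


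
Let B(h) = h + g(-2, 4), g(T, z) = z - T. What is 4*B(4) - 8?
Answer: 32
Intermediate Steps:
B(h) = 6 + h (B(h) = h + (4 - 1*(-2)) = h + (4 + 2) = h + 6 = 6 + h)
4*B(4) - 8 = 4*(6 + 4) - 8 = 4*10 - 8 = 40 - 8 = 32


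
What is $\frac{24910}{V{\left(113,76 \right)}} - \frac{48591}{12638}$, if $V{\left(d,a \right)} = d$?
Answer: $\frac{309321797}{1428094} \approx 216.6$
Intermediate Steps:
$\frac{24910}{V{\left(113,76 \right)}} - \frac{48591}{12638} = \frac{24910}{113} - \frac{48591}{12638} = \frac{309321797}{1428094}$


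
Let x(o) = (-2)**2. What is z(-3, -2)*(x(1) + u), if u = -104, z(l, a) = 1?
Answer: -100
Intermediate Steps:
x(o) = 4
z(-3, -2)*(x(1) + u) = 1*(4 - 104) = 1*(-100) = -100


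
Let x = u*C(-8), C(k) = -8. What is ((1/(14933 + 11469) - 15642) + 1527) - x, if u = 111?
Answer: -349219253/26402 ≈ -13227.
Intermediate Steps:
x = -888 (x = 111*(-8) = -888)
((1/(14933 + 11469) - 15642) + 1527) - x = ((1/(14933 + 11469) - 15642) + 1527) - 1*(-888) = ((1/26402 - 15642) + 1527) + 888 = (-412980083/26402 + 1527) + 888 = -372664229/26402 + 888 = -349219253/26402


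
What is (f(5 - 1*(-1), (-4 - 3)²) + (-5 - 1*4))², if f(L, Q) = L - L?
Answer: 81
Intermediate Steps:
f(L, Q) = 0
(f(5 - 1*(-1), (-4 - 3)²) + (-5 - 1*4))² = (0 + (-5 - 1*4))² = (0 + (-5 - 4))² = (0 - 9)² = (-9)² = 81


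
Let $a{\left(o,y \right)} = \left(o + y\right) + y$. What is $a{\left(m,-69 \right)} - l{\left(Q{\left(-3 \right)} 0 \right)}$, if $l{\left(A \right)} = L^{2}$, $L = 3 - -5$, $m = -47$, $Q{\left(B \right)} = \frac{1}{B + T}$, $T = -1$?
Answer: $-249$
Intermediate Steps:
$Q{\left(B \right)} = \frac{1}{-1 + B}$ ($Q{\left(B \right)} = \frac{1}{B - 1} = \frac{1}{-1 + B}$)
$L = 8$ ($L = 3 + 5 = 8$)
$l{\left(A \right)} = 64$ ($l{\left(A \right)} = 8^{2} = 64$)
$a{\left(o,y \right)} = o + 2 y$
$a{\left(m,-69 \right)} - l{\left(Q{\left(-3 \right)} 0 \right)} = \left(-47 + 2 \left(-69\right)\right) - 64 = \left(-47 - 138\right) - 64 = -185 - 64 = -249$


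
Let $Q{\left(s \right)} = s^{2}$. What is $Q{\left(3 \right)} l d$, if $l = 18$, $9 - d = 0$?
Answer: $1458$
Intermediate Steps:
$d = 9$ ($d = 9 - 0 = 9 + 0 = 9$)
$Q{\left(3 \right)} l d = 3^{2} \cdot 18 \cdot 9 = 9 \cdot 18 \cdot 9 = 162 \cdot 9 = 1458$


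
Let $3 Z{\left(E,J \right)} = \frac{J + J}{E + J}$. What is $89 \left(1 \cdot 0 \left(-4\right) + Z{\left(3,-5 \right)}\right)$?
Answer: $\frac{445}{3} \approx 148.33$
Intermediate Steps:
$Z{\left(E,J \right)} = \frac{2 J}{3 \left(E + J\right)}$ ($Z{\left(E,J \right)} = \frac{\left(J + J\right) \frac{1}{E + J}}{3} = \frac{2 J \frac{1}{E + J}}{3} = \frac{2 J}{3 \left(E + J\right)}$)
$89 \left(1 \cdot 0 \left(-4\right) + Z{\left(3,-5 \right)}\right) = 89 \left(1 \cdot 0 \left(-4\right) + \frac{2}{3} \left(-5\right) \frac{1}{3 - 5}\right) = 89 \left(0 \left(-4\right) + \frac{2}{3} \left(-5\right) \frac{1}{-2}\right) = 89 \left(0 + \frac{2}{3} \left(-5\right) \left(- \frac{1}{2}\right)\right) = 89 \left(0 + \frac{5}{3}\right) = 89 \cdot \frac{5}{3} = \frac{445}{3}$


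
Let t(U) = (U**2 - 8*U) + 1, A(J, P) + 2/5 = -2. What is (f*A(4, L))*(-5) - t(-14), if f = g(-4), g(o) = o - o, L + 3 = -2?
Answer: -309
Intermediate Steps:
L = -5 (L = -3 - 2 = -5)
A(J, P) = -12/5 (A(J, P) = -2/5 - 2 = -12/5)
g(o) = 0
f = 0
t(U) = 1 + U**2 - 8*U
(f*A(4, L))*(-5) - t(-14) = (0*(-12/5))*(-5) - (1 + (-14)**2 - 8*(-14)) = 0*(-5) - (1 + 196 + 112) = 0 - 1*309 = 0 - 309 = -309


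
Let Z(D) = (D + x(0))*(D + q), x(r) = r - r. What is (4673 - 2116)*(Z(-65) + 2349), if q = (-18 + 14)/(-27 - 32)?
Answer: 991108542/59 ≈ 1.6798e+7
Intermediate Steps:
x(r) = 0
q = 4/59 (q = -4/(-59) = -4*(-1/59) = 4/59 ≈ 0.067797)
Z(D) = D*(4/59 + D) (Z(D) = (D + 0)*(D + 4/59) = D*(4/59 + D))
(4673 - 2116)*(Z(-65) + 2349) = (4673 - 2116)*((1/59)*(-65)*(4 + 59*(-65)) + 2349) = 2557*((1/59)*(-65)*(4 - 3835) + 2349) = 2557*((1/59)*(-65)*(-3831) + 2349) = 2557*(249015/59 + 2349) = 2557*(387606/59) = 991108542/59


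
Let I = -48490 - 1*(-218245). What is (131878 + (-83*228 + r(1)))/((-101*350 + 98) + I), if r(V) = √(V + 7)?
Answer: 112954/134503 + 2*√2/134503 ≈ 0.83981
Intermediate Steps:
I = 169755 (I = -48490 + 218245 = 169755)
r(V) = √(7 + V)
(131878 + (-83*228 + r(1)))/((-101*350 + 98) + I) = (131878 + (-83*228 + √(7 + 1)))/((-101*350 + 98) + 169755) = (131878 + (-18924 + √8))/((-35350 + 98) + 169755) = (131878 + (-18924 + 2*√2))/(-35252 + 169755) = (112954 + 2*√2)/134503 = (112954 + 2*√2)*(1/134503) = 112954/134503 + 2*√2/134503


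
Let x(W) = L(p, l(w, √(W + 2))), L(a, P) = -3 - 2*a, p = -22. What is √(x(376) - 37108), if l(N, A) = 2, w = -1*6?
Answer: I*√37067 ≈ 192.53*I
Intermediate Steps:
w = -6
x(W) = 41 (x(W) = -3 - 2*(-22) = -3 + 44 = 41)
√(x(376) - 37108) = √(41 - 37108) = √(-37067) = I*√37067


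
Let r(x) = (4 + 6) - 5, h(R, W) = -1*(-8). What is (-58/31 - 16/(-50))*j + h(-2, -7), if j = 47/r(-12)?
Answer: -25494/3875 ≈ -6.5791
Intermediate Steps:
h(R, W) = 8
r(x) = 5 (r(x) = 10 - 5 = 5)
j = 47/5 ≈ 9.4000
(-58/31 - 16/(-50))*j + h(-2, -7) = (-58/31 - 16/(-50))*(47/5) + 8 = (-58*1/31 - 16*(-1/50))*(47/5) + 8 = (-58/31 + 8/25)*(47/5) + 8 = -1202/775*47/5 + 8 = -56494/3875 + 8 = -25494/3875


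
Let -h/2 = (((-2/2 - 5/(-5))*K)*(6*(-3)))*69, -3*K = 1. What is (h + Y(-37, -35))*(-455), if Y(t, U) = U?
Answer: 15925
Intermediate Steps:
K = -⅓ (K = -⅓*1 = -⅓ ≈ -0.33333)
h = 0 (h = -2*((-2/2 - 5/(-5))*(-⅓))*(6*(-3))*69 = -2*((-2*½ - 5*(-⅕))*(-⅓))*(-18)*69 = -2*((-1 + 1)*(-⅓))*(-18)*69 = -2*(0*(-⅓))*(-18)*69 = -2*0*(-18)*69 = -0*69 = -2*0 = 0)
(h + Y(-37, -35))*(-455) = (0 - 35)*(-455) = -35*(-455) = 15925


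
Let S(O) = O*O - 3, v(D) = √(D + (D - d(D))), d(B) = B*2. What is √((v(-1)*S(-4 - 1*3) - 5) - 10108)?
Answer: I*√10113 ≈ 100.56*I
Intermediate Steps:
d(B) = 2*B
v(D) = 0 (v(D) = √(D + (D - 2*D)) = √(D - D) = √0 = 0)
S(O) = -3 + O² (S(O) = O² - 3 = -3 + O²)
√((v(-1)*S(-4 - 1*3) - 5) - 10108) = √((0*(-3 + (-4 - 1*3)²) - 5) - 10108) = √((0*(-3 + (-4 - 3)²) - 5) - 10108) = √((0*(-3 + (-7)²) - 5) - 10108) = √((0*(-3 + 49) - 5) - 10108) = √((0*46 - 5) - 10108) = √((0 - 5) - 10108) = √(-5 - 10108) = √(-10113) = I*√10113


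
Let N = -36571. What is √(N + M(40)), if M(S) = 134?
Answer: I*√36437 ≈ 190.88*I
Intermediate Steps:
√(N + M(40)) = √(-36571 + 134) = √(-36437) = I*√36437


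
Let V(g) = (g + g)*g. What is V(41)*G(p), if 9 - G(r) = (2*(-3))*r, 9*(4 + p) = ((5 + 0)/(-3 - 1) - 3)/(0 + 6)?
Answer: -936317/18 ≈ -52018.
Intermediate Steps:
p = -881/216 (p = -4 + (((5 + 0)/(-3 - 1) - 3)/(0 + 6))/9 = -4 + ((5/(-4) - 3)/6)/9 = -4 + ((5*(-¼) - 3)*(⅙))/9 = -4 + ((-5/4 - 3)*(⅙))/9 = -4 + (-17/4*⅙)/9 = -4 + (⅑)*(-17/24) = -4 - 17/216 = -881/216 ≈ -4.0787)
G(r) = 9 + 6*r (G(r) = 9 - 2*(-3)*r = 9 - (-6)*r = 9 + 6*r)
V(g) = 2*g² (V(g) = (2*g)*g = 2*g²)
V(41)*G(p) = (2*41²)*(9 + 6*(-881/216)) = (2*1681)*(9 - 881/36) = 3362*(-557/36) = -936317/18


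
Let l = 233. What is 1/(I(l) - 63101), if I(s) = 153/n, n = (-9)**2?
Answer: -9/567892 ≈ -1.5848e-5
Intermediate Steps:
n = 81
I(s) = 17/9 (I(s) = 153/81 = 153*(1/81) = 17/9)
1/(I(l) - 63101) = 1/(17/9 - 63101) = 1/(-567892/9) = -9/567892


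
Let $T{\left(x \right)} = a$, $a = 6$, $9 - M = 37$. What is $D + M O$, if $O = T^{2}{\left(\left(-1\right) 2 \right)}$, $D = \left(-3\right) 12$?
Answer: $-1044$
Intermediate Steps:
$M = -28$ ($M = 9 - 37 = -28$)
$T{\left(x \right)} = 6$
$D = -36$
$O = 36$ ($O = 6^{2} = 36$)
$D + M O = -36 - 1008 = -1044$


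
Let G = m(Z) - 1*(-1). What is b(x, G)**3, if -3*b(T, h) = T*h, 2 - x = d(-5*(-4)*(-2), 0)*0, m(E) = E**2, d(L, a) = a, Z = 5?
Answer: -140608/27 ≈ -5207.7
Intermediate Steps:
x = 2 (x = 2 - 0*0 = 2 - 1*0 = 2 + 0 = 2)
G = 26 (G = 5**2 - 1*(-1) = 25 + 1 = 26)
b(T, h) = -T*h/3
b(x, G)**3 = (-1/3*2*26)**3 = (-52/3)**3 = -140608/27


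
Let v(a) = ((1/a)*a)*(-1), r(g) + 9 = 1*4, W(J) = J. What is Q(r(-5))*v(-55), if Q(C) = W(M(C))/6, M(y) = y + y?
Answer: 5/3 ≈ 1.6667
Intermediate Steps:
M(y) = 2*y
r(g) = -5 (r(g) = -9 + 1*4 = -9 + 4 = -5)
Q(C) = C/3 (Q(C) = (2*C)/6 = (2*C)*(1/6) = C/3)
v(a) = -1 (v(a) = (a/a)*(-1) = 1*(-1) = -1)
Q(r(-5))*v(-55) = ((1/3)*(-5))*(-1) = -5/3*(-1) = 5/3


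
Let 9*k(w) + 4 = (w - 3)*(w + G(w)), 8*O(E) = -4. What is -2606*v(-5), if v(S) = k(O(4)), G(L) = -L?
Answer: 10424/9 ≈ 1158.2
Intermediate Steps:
O(E) = -1/2 (O(E) = (1/8)*(-4) = -1/2)
k(w) = -4/9 (k(w) = -4/9 + ((w - 3)*(w - w))/9 = -4/9 + ((-3 + w)*0)/9 = -4/9 + (1/9)*0 = -4/9 + 0 = -4/9)
v(S) = -4/9
-2606*v(-5) = -2606*(-4/9) = 10424/9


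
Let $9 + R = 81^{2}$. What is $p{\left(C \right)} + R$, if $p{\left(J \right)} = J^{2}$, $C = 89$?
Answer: $14473$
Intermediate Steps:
$R = 6552$ ($R = -9 + 81^{2} = -9 + 6561 = 6552$)
$p{\left(C \right)} + R = 89^{2} + 6552 = 7921 + 6552 = 14473$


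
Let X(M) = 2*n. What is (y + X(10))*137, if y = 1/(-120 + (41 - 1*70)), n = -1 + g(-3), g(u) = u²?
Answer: 326471/149 ≈ 2191.1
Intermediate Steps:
n = 8 (n = -1 + (-3)² = -1 + 9 = 8)
y = -1/149 (y = 1/(-120 + (41 - 70)) = 1/(-120 - 29) = 1/(-149) = -1/149 ≈ -0.0067114)
X(M) = 16 (X(M) = 2*8 = 16)
(y + X(10))*137 = (-1/149 + 16)*137 = (2383/149)*137 = 326471/149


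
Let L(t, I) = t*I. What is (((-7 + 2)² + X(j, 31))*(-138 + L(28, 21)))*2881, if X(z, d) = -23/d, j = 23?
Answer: 974930400/31 ≈ 3.1449e+7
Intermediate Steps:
L(t, I) = I*t
(((-7 + 2)² + X(j, 31))*(-138 + L(28, 21)))*2881 = (((-7 + 2)² - 23/31)*(-138 + 21*28))*2881 = (((-5)² - 23*1/31)*(-138 + 588))*2881 = ((25 - 23/31)*450)*2881 = ((752/31)*450)*2881 = (338400/31)*2881 = 974930400/31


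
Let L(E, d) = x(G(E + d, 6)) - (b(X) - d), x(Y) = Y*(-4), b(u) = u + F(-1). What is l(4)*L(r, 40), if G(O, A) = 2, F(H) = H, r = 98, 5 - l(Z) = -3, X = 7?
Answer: 208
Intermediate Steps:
l(Z) = 8 (l(Z) = 5 - 1*(-3) = 5 + 3 = 8)
b(u) = -1 + u (b(u) = u - 1 = -1 + u)
x(Y) = -4*Y
L(E, d) = -14 + d (L(E, d) = -4*2 - ((-1 + 7) - d) = -8 - (6 - d) = -8 + (-6 + d) = -14 + d)
l(4)*L(r, 40) = 8*(-14 + 40) = 8*26 = 208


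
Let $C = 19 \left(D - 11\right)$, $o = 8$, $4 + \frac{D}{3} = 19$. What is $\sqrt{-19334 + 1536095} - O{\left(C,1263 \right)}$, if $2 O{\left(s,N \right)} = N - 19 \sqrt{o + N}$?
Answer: $- \frac{1263}{2} + 3 \sqrt{168529} + \frac{19 \sqrt{1271}}{2} \approx 938.75$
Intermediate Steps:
$D = 45$ ($D = -12 + 3 \cdot 19 = -12 + 57 = 45$)
$C = 646$ ($C = 19 \left(45 - 11\right) = 19 \cdot 34 = 646$)
$O{\left(s,N \right)} = \frac{N}{2} - \frac{19 \sqrt{8 + N}}{2}$ ($O{\left(s,N \right)} = \frac{N - 19 \sqrt{8 + N}}{2} = \frac{N}{2} - \frac{19 \sqrt{8 + N}}{2}$)
$\sqrt{-19334 + 1536095} - O{\left(C,1263 \right)} = \sqrt{-19334 + 1536095} - \left(\frac{1}{2} \cdot 1263 - \frac{19 \sqrt{8 + 1263}}{2}\right) = \sqrt{1516761} - \left(\frac{1263}{2} - \frac{19 \sqrt{1271}}{2}\right) = 3 \sqrt{168529} - \left(\frac{1263}{2} - \frac{19 \sqrt{1271}}{2}\right) = - \frac{1263}{2} + 3 \sqrt{168529} + \frac{19 \sqrt{1271}}{2}$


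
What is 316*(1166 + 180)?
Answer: 425336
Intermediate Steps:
316*(1166 + 180) = 316*1346 = 425336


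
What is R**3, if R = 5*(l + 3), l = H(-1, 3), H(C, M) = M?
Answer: 27000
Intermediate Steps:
l = 3
R = 30 (R = 5*(3 + 3) = 5*6 = 30)
R**3 = 30**3 = 27000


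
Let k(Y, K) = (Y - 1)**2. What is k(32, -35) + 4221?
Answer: 5182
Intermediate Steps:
k(Y, K) = (-1 + Y)**2
k(32, -35) + 4221 = (-1 + 32)**2 + 4221 = 31**2 + 4221 = 961 + 4221 = 5182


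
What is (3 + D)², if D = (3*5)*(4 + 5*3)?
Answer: 82944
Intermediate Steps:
D = 285 (D = 15*(4 + 15) = 15*19 = 285)
(3 + D)² = (3 + 285)² = 288² = 82944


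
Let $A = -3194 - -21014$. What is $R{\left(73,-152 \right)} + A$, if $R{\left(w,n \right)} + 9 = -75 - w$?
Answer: $17663$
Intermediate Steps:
$R{\left(w,n \right)} = -84 - w$ ($R{\left(w,n \right)} = -9 - \left(75 + w\right) = -84 - w$)
$A = 17820$ ($A = -3194 + 21014 = 17820$)
$R{\left(73,-152 \right)} + A = \left(-84 - 73\right) + 17820 = -157 + 17820 = 17663$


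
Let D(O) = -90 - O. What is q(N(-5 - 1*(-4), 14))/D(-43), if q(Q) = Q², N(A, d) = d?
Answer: -196/47 ≈ -4.1702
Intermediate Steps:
q(N(-5 - 1*(-4), 14))/D(-43) = 14²/(-90 - 1*(-43)) = 196/(-90 + 43) = 196/(-47) = 196*(-1/47) = -196/47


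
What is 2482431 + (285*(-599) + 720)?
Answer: 2312436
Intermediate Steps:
2482431 + (285*(-599) + 720) = 2482431 + (-170715 + 720) = 2482431 - 169995 = 2312436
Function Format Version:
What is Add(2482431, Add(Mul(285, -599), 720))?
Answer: 2312436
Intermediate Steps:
Add(2482431, Add(Mul(285, -599), 720)) = Add(2482431, Add(-170715, 720)) = Add(2482431, -169995) = 2312436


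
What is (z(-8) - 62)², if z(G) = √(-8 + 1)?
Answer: (62 - I*√7)² ≈ 3837.0 - 328.07*I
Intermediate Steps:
z(G) = I*√7 (z(G) = √(-7) = I*√7)
(z(-8) - 62)² = (I*√7 - 62)² = (-62 + I*√7)²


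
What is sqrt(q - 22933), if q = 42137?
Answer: 2*sqrt(4801) ≈ 138.58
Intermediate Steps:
sqrt(q - 22933) = sqrt(42137 - 22933) = sqrt(19204) = 2*sqrt(4801)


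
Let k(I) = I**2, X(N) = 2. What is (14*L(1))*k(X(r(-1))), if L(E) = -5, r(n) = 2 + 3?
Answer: -280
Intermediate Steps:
r(n) = 5
(14*L(1))*k(X(r(-1))) = (14*(-5))*2**2 = -70*4 = -280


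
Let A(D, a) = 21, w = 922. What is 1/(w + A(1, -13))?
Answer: 1/943 ≈ 0.0010604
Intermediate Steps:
1/(w + A(1, -13)) = 1/(922 + 21) = 1/943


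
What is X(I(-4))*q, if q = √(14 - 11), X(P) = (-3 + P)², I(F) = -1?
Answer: 16*√3 ≈ 27.713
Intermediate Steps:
q = √3 ≈ 1.7320
X(I(-4))*q = (-3 - 1)²*√3 = (-4)²*√3 = 16*√3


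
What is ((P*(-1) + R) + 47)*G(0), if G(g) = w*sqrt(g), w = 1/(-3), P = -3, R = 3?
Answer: 0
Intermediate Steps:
w = -1/3 ≈ -0.33333
G(g) = -sqrt(g)/3
((P*(-1) + R) + 47)*G(0) = ((-3*(-1) + 3) + 47)*(-sqrt(0)/3) = ((3 + 3) + 47)*(-1/3*0) = (6 + 47)*0 = 53*0 = 0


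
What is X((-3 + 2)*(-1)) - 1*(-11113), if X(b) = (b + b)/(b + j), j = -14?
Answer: 144467/13 ≈ 11113.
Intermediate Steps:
X(b) = 2*b/(-14 + b) (X(b) = (b + b)/(b - 14) = (2*b)/(-14 + b) = 2*b/(-14 + b))
X((-3 + 2)*(-1)) - 1*(-11113) = 2*((-3 + 2)*(-1))/(-14 + (-3 + 2)*(-1)) - 1*(-11113) = 2*(-1*(-1))/(-14 - 1*(-1)) + 11113 = 2*1/(-14 + 1) + 11113 = 2*1/(-13) + 11113 = 2*1*(-1/13) + 11113 = -2/13 + 11113 = 144467/13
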